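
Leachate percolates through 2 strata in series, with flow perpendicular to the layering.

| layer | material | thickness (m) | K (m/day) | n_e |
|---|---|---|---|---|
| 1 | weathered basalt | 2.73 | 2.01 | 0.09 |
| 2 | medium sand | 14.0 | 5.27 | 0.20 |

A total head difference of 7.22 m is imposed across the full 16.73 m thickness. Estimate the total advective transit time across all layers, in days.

With flow normal to the layers, continuity requires the same specific discharge q through every layer.
Σ(b_i/K_i) = 2.73/2.01 + 14.0/5.27 = 4.015 d.
q = Δh / Σ(b_i/K_i) = 7.22 / 4.015 = 1.798 m/day.
In each layer the seepage velocity is v_i = q/n_i, so the layer transit time is t_i = b_i·n_i / q:
  layer 1 (weathered basalt): t_1 = 2.73 × 0.09 / 1.798 = 0.1366 d
  layer 2 (medium sand): t_2 = 14.0 × 0.20 / 1.798 = 1.557 d
Total t = Σ t_i = 1.694 days.

1.69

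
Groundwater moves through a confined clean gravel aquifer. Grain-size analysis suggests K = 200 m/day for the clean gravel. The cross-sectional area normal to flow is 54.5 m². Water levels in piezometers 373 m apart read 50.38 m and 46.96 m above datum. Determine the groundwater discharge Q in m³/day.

99.9

Hydraulic gradient i = (50.38 − 46.96) / 373 = 3.42 / 373 = 0.009169.
Darcy's law: Q = K · A · i = 200.0 × 54.50 × 0.009169 = 99.94 m³/day.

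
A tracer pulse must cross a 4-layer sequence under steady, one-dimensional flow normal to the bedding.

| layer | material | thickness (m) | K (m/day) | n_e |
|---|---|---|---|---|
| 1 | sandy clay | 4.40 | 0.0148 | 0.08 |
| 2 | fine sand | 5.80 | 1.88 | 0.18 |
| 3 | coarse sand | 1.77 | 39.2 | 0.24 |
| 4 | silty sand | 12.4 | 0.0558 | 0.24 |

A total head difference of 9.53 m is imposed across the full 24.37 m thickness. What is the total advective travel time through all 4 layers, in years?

0.720

With flow normal to the layers, continuity requires the same specific discharge q through every layer.
Σ(b_i/K_i) = 4.40/0.0148 + 5.80/1.88 + 1.77/39.2 + 12.4/0.0558 = 522.6 d.
q = Δh / Σ(b_i/K_i) = 9.53 / 522.6 = 0.01823 m/day.
In each layer the seepage velocity is v_i = q/n_i, so the layer transit time is t_i = b_i·n_i / q:
  layer 1 (sandy clay): t_1 = 4.40 × 0.08 / 0.01823 = 19.30 d
  layer 2 (fine sand): t_2 = 5.80 × 0.18 / 0.01823 = 57.26 d
  layer 3 (coarse sand): t_3 = 1.77 × 0.24 / 0.01823 = 23.30 d
  layer 4 (silty sand): t_4 = 12.4 × 0.24 / 0.01823 = 163.2 d
Total t = Σ t_i = 263.1 days = 0.7202 years.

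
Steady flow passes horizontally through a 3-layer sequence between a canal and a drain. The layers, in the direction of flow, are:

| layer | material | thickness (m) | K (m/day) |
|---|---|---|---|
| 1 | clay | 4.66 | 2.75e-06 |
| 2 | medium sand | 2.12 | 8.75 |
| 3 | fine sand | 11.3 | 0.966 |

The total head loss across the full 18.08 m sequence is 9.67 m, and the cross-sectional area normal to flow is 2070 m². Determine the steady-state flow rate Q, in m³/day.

Flow is perpendicular to layering, so the layers act in series and the equivalent K is the thickness-weighted harmonic mean.
Total thickness L = 4.66 + 2.12 + 11.3 = 18.08 m.
Σ(b_i/K_i) = 4.66/2.75e-06 + 2.12/8.75 + 11.3/0.966 = 1.695e+06 d.
K_eq = L / Σ(b_i/K_i) = 18.08 / 1.695e+06 = 1.067e-05 m/day.
Q = K_eq · A · (Δh/L) = 1.067e-05 × 2070 × (9.67/18.08) = 0.01181 m³/day.

0.0118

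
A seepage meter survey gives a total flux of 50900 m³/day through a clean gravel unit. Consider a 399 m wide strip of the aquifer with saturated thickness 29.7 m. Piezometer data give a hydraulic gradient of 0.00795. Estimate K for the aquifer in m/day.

540

Cross-sectional area A = 399 × 29.7 = 11850 m².
Hydraulic gradient i = 0.00795.
From Q = K·A·i, K = Q / (A·i) = 50900 / (11850 × 0.007950) = 540.3 m/day.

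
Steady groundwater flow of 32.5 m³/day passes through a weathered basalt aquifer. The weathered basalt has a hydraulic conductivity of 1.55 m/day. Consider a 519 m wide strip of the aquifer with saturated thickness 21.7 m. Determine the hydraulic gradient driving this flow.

Cross-sectional area A = 519 × 21.7 = 11262 m².
From Q = K·A·i, i = Q / (K·A) = 32.5 / (1.550 × 11262) = 0.001862.

0.00186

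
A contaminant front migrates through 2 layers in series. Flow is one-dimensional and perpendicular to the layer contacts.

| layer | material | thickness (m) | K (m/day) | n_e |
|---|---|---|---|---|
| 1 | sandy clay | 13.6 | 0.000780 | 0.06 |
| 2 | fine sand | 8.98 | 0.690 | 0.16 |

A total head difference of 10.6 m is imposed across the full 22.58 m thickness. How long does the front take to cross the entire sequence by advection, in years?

10.2

With flow normal to the layers, continuity requires the same specific discharge q through every layer.
Σ(b_i/K_i) = 13.6/0.000780 + 8.98/0.690 = 17449 d.
q = Δh / Σ(b_i/K_i) = 10.6 / 17449 = 0.0006075 m/day.
In each layer the seepage velocity is v_i = q/n_i, so the layer transit time is t_i = b_i·n_i / q:
  layer 1 (sandy clay): t_1 = 13.6 × 0.06 / 0.0006075 = 1343 d
  layer 2 (fine sand): t_2 = 8.98 × 0.16 / 0.0006075 = 2365 d
Total t = Σ t_i = 3708 days = 10.15 years.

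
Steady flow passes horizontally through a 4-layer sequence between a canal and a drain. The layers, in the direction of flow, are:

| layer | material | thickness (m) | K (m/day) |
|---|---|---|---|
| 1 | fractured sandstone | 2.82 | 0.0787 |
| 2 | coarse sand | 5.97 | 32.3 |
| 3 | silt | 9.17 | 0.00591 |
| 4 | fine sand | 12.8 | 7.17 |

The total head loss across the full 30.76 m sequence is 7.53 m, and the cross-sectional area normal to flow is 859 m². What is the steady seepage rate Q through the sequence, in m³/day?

4.07

Flow is perpendicular to layering, so the layers act in series and the equivalent K is the thickness-weighted harmonic mean.
Total thickness L = 2.82 + 5.97 + 9.17 + 12.8 = 30.76 m.
Σ(b_i/K_i) = 2.82/0.0787 + 5.97/32.3 + 9.17/0.00591 + 12.8/7.17 = 1589 d.
K_eq = L / Σ(b_i/K_i) = 30.76 / 1589 = 0.01935 m/day.
Q = K_eq · A · (Δh/L) = 0.01935 × 859 × (7.53/30.76) = 4.070 m³/day.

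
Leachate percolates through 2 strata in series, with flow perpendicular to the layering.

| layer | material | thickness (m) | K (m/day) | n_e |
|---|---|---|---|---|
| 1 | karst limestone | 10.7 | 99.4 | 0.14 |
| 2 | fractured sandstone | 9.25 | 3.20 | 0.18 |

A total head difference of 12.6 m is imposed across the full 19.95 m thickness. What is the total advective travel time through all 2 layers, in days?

With flow normal to the layers, continuity requires the same specific discharge q through every layer.
Σ(b_i/K_i) = 10.7/99.4 + 9.25/3.20 = 2.998 d.
q = Δh / Σ(b_i/K_i) = 12.6 / 2.998 = 4.202 m/day.
In each layer the seepage velocity is v_i = q/n_i, so the layer transit time is t_i = b_i·n_i / q:
  layer 1 (karst limestone): t_1 = 10.7 × 0.14 / 4.202 = 0.3565 d
  layer 2 (fractured sandstone): t_2 = 9.25 × 0.18 / 4.202 = 0.3962 d
Total t = Σ t_i = 0.7527 days.

0.753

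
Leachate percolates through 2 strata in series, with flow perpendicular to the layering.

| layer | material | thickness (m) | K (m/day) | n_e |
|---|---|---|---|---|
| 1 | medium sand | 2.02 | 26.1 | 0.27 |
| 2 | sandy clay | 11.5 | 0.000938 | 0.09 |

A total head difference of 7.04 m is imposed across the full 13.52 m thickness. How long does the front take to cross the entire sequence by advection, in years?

With flow normal to the layers, continuity requires the same specific discharge q through every layer.
Σ(b_i/K_i) = 2.02/26.1 + 11.5/0.000938 = 12260 d.
q = Δh / Σ(b_i/K_i) = 7.04 / 12260 = 0.0005742 m/day.
In each layer the seepage velocity is v_i = q/n_i, so the layer transit time is t_i = b_i·n_i / q:
  layer 1 (medium sand): t_1 = 2.02 × 0.27 / 0.0005742 = 949.8 d
  layer 2 (sandy clay): t_2 = 11.5 × 0.09 / 0.0005742 = 1802 d
Total t = Σ t_i = 2752 days = 7.535 years.

7.54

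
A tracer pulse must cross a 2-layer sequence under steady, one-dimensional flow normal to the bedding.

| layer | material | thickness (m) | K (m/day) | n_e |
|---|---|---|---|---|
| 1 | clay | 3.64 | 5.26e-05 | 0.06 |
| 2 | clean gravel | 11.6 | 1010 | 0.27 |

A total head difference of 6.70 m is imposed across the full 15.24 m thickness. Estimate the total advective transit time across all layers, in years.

With flow normal to the layers, continuity requires the same specific discharge q through every layer.
Σ(b_i/K_i) = 3.64/5.26e-05 + 11.6/1010 = 69202 d.
q = Δh / Σ(b_i/K_i) = 6.70 / 69202 = 9.682e-05 m/day.
In each layer the seepage velocity is v_i = q/n_i, so the layer transit time is t_i = b_i·n_i / q:
  layer 1 (clay): t_1 = 3.64 × 0.06 / 9.682e-05 = 2256 d
  layer 2 (clean gravel): t_2 = 11.6 × 0.27 / 9.682e-05 = 32349 d
Total t = Σ t_i = 34605 days = 94.74 years.

94.7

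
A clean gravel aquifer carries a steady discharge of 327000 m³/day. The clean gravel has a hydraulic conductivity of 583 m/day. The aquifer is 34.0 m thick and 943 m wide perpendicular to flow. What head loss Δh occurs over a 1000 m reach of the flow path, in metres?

Cross-sectional area A = 943 × 34.0 = 32062 m².
From Q = K·A·i, i = Q / (K·A) = 327000 / (583.0 × 32062) = 0.01749.
Head loss Δh = i · L = 0.01749 × 1000 = 17.49 m.

17.5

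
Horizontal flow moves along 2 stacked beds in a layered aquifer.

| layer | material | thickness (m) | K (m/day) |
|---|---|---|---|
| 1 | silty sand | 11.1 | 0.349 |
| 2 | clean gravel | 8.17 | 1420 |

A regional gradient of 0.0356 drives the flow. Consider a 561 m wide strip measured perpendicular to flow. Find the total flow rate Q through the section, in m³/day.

Flow is parallel to layering, so each bed carries its own Darcy discharge and the transmissivities add.
Σ(K_i·b_i) = 0.349×11.1 + 1420×8.17 = 11605 m²/day.
Hydraulic gradient i = 0.0356.
Q = Σ(K_i·b_i) · W · i = 11605 × 561 × 0.03560 = 2.318e+05 m³/day.

232000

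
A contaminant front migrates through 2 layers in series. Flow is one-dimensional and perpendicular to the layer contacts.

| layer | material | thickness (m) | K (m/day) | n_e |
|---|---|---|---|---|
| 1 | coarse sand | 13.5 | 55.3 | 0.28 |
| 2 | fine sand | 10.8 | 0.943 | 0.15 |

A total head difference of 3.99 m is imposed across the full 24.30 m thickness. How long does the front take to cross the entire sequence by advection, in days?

With flow normal to the layers, continuity requires the same specific discharge q through every layer.
Σ(b_i/K_i) = 13.5/55.3 + 10.8/0.943 = 11.70 d.
q = Δh / Σ(b_i/K_i) = 3.99 / 11.70 = 0.3411 m/day.
In each layer the seepage velocity is v_i = q/n_i, so the layer transit time is t_i = b_i·n_i / q:
  layer 1 (coarse sand): t_1 = 13.5 × 0.28 / 0.3411 = 11.08 d
  layer 2 (fine sand): t_2 = 10.8 × 0.15 / 0.3411 = 4.749 d
Total t = Σ t_i = 15.83 days.

15.8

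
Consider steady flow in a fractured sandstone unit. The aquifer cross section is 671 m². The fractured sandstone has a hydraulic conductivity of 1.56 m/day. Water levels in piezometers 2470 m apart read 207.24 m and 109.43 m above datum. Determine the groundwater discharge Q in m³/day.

Hydraulic gradient i = (207.24 − 109.43) / 2470 = 97.81 / 2470 = 0.03960.
Darcy's law: Q = K · A · i = 1.560 × 671.0 × 0.03960 = 41.45 m³/day.

41.5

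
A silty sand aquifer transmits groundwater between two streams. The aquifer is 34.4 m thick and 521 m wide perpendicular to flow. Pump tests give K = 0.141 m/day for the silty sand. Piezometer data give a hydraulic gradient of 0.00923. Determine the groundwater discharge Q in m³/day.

Cross-sectional area A = 521 × 34.4 = 17922 m².
Hydraulic gradient i = 0.00923.
Darcy's law: Q = K · A · i = 0.1410 × 17922 × 0.009230 = 23.32 m³/day.

23.3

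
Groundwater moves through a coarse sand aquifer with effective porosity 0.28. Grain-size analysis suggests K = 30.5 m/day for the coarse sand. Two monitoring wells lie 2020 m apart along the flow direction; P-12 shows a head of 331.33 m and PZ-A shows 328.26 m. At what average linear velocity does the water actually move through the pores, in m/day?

0.166

Hydraulic gradient i = (331.33 − 328.26) / 2020 = 3.07 / 2020 = 0.001520.
Darcy flux q = K · i = 30.50 × 0.001520 = 0.04635 m/day.
Seepage velocity v = q / n_e = 0.04635 / 0.28 = 0.1655 m/day.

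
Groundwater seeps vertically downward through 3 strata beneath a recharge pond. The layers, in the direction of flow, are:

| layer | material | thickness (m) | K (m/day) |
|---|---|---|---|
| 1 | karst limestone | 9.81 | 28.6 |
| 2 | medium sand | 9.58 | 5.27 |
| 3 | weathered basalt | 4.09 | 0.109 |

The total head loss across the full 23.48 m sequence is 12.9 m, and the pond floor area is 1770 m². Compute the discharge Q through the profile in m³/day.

Flow is perpendicular to layering, so the layers act in series and the equivalent K is the thickness-weighted harmonic mean.
Total thickness L = 9.81 + 9.58 + 4.09 = 23.48 m.
Σ(b_i/K_i) = 9.81/28.6 + 9.58/5.27 + 4.09/0.109 = 39.68 d.
K_eq = L / Σ(b_i/K_i) = 23.48 / 39.68 = 0.5917 m/day.
Q = K_eq · A · (Δh/L) = 0.5917 × 1770 × (12.9/23.48) = 575.4 m³/day.

575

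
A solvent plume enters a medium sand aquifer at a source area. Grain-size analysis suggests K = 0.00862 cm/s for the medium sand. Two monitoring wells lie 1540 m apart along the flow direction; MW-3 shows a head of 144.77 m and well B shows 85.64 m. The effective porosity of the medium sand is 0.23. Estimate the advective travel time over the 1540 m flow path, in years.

Convert K: 0.00862 cm/s × 864 = 7.448 m/day.
Hydraulic gradient i = (144.77 − 85.64) / 1540 = 59.13 / 1540 = 0.03840.
Darcy flux q = K · i = 7.448 × 0.03840 = 0.2860 m/day.
Seepage velocity v = q / n_e = 0.2860 / 0.23 = 1.243 m/day.
Travel time t = L / v = 1540 / 1.243 = 1239 days = 3.391 years.

3.39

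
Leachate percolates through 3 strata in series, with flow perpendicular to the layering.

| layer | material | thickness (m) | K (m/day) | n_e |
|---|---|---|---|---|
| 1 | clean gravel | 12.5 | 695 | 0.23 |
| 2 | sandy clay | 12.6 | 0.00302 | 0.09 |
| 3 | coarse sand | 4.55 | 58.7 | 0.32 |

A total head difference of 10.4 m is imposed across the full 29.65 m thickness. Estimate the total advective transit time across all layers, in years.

With flow normal to the layers, continuity requires the same specific discharge q through every layer.
Σ(b_i/K_i) = 12.5/695 + 12.6/0.00302 + 4.55/58.7 = 4172 d.
q = Δh / Σ(b_i/K_i) = 10.4 / 4172 = 0.002493 m/day.
In each layer the seepage velocity is v_i = q/n_i, so the layer transit time is t_i = b_i·n_i / q:
  layer 1 (clean gravel): t_1 = 12.5 × 0.23 / 0.002493 = 1153 d
  layer 2 (sandy clay): t_2 = 12.6 × 0.09 / 0.002493 = 454.9 d
  layer 3 (coarse sand): t_3 = 4.55 × 0.32 / 0.002493 = 584.1 d
Total t = Σ t_i = 2192 days = 6.003 years.

6.00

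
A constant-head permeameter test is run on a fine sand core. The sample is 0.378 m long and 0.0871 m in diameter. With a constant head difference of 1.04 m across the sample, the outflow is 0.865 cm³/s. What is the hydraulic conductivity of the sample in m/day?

4.56

Cross-sectional area A = π·(d/2)² = π × (0.0871/2)² = 0.005958 m².
Convert discharge: 0.865 cm³/s = 8.650e-07 m³/s.
Darcy's law rearranged: K = Q·L / (A·Δh) = 8.650e-07 × 0.378 / (0.005958 × 1.04) = 5.277e-05 m/s = 4.559 m/day.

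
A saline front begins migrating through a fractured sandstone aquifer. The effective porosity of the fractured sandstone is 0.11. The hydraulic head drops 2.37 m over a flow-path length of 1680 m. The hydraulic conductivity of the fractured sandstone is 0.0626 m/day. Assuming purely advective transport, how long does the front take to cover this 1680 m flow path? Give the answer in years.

Hydraulic gradient i = Δh / L = 2.37 / 1680 = 0.001411.
Darcy flux q = K · i = 0.06260 × 0.001411 = 8.831e-05 m/day.
Seepage velocity v = q / n_e = 8.831e-05 / 0.11 = 0.0008028 m/day.
Travel time t = L / v = 1680 / 0.0008028 = 2.093e+06 days = 5729 years.

5730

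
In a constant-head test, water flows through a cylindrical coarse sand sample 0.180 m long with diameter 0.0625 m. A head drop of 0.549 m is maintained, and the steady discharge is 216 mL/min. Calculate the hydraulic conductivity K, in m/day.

33.2

Cross-sectional area A = π·(d/2)² = π × (0.0625/2)² = 0.003068 m².
Convert discharge: 216 mL/min = 3.600e-06 m³/s.
Darcy's law rearranged: K = Q·L / (A·Δh) = 3.600e-06 × 0.180 / (0.003068 × 0.549) = 0.0003847 m/s = 33.24 m/day.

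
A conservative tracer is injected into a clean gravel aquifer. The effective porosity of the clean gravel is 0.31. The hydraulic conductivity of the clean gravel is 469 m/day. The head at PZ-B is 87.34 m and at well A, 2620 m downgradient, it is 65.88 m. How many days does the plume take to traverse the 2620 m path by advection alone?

Hydraulic gradient i = (87.34 − 65.88) / 2620 = 21.46 / 2620 = 0.008191.
Darcy flux q = K · i = 469.0 × 0.008191 = 3.842 m/day.
Seepage velocity v = q / n_e = 3.842 / 0.31 = 12.39 m/day.
Travel time t = L / v = 2620 / 12.39 = 211.4 days.

211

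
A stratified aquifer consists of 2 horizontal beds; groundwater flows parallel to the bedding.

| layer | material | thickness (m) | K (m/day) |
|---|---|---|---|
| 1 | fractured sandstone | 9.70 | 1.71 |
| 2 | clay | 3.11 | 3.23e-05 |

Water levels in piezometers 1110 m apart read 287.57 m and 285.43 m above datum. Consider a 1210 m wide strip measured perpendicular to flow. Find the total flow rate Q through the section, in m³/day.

38.7

Flow is parallel to layering, so each bed carries its own Darcy discharge and the transmissivities add.
Σ(K_i·b_i) = 1.71×9.70 + 3.23e-05×3.11 = 16.59 m²/day.
Hydraulic gradient i = (287.57 − 285.43) / 1110 = 2.14 / 1110 = 0.001928.
Q = Σ(K_i·b_i) · W · i = 16.59 × 1210 × 0.001928 = 38.69 m³/day.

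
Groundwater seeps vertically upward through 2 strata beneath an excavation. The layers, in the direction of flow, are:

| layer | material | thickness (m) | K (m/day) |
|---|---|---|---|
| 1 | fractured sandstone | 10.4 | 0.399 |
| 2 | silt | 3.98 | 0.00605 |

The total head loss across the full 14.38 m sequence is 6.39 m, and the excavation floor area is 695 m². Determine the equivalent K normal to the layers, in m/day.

0.0210

Flow is perpendicular to layering, so the layers act in series and the equivalent K is the thickness-weighted harmonic mean.
Total thickness L = 10.4 + 3.98 = 14.38 m.
Σ(b_i/K_i) = 10.4/0.399 + 3.98/0.00605 = 683.9 d.
K_eq = L / Σ(b_i/K_i) = 14.38 / 683.9 = 0.02103 m/day.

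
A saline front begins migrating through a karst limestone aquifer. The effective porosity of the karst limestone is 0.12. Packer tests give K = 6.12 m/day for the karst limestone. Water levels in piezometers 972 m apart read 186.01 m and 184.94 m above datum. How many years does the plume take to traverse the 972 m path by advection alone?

Hydraulic gradient i = (186.01 − 184.94) / 972 = 1.07 / 972 = 0.001101.
Darcy flux q = K · i = 6.120 × 0.001101 = 0.006737 m/day.
Seepage velocity v = q / n_e = 0.006737 / 0.12 = 0.05614 m/day.
Travel time t = L / v = 972 / 0.05614 = 17313 days = 47.40 years.

47.4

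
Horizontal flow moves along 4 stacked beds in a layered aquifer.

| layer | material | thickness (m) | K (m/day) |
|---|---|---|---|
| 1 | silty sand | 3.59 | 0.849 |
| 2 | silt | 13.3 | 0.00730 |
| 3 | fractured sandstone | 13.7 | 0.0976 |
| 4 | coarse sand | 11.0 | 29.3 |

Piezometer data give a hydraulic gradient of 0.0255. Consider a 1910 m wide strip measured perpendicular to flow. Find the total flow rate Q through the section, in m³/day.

15900

Flow is parallel to layering, so each bed carries its own Darcy discharge and the transmissivities add.
Σ(K_i·b_i) = 0.849×3.59 + 0.00730×13.3 + 0.0976×13.7 + 29.3×11.0 = 326.8 m²/day.
Hydraulic gradient i = 0.0255.
Q = Σ(K_i·b_i) · W · i = 326.8 × 1910 × 0.02550 = 15916 m³/day.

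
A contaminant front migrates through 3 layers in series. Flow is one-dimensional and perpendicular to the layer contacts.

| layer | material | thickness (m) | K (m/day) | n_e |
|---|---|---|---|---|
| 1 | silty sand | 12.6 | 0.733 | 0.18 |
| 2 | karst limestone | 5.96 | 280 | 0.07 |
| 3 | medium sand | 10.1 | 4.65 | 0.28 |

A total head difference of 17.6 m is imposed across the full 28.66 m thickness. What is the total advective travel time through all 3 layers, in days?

6.07

With flow normal to the layers, continuity requires the same specific discharge q through every layer.
Σ(b_i/K_i) = 12.6/0.733 + 5.96/280 + 10.1/4.65 = 19.38 d.
q = Δh / Σ(b_i/K_i) = 17.6 / 19.38 = 0.9080 m/day.
In each layer the seepage velocity is v_i = q/n_i, so the layer transit time is t_i = b_i·n_i / q:
  layer 1 (silty sand): t_1 = 12.6 × 0.18 / 0.9080 = 2.498 d
  layer 2 (karst limestone): t_2 = 5.96 × 0.07 / 0.9080 = 0.4595 d
  layer 3 (medium sand): t_3 = 10.1 × 0.28 / 0.9080 = 3.114 d
Total t = Σ t_i = 6.072 days.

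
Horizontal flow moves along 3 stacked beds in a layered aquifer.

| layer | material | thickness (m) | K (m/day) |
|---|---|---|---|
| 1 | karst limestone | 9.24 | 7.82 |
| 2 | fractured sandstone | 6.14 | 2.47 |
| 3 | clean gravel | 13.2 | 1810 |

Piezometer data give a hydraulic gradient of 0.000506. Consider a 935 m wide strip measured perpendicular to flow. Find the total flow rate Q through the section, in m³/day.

11300

Flow is parallel to layering, so each bed carries its own Darcy discharge and the transmissivities add.
Σ(K_i·b_i) = 7.82×9.24 + 2.47×6.14 + 1810×13.2 = 23979 m²/day.
Hydraulic gradient i = 0.000506.
Q = Σ(K_i·b_i) · W · i = 23979 × 935 × 0.0005060 = 11345 m³/day.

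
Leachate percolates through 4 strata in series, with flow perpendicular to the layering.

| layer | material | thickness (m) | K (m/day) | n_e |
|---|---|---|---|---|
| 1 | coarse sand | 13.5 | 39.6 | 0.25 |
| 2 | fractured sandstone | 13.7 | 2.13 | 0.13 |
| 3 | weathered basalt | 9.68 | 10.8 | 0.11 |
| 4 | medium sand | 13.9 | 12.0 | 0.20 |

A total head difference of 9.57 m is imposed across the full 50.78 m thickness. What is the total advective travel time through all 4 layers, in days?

With flow normal to the layers, continuity requires the same specific discharge q through every layer.
Σ(b_i/K_i) = 13.5/39.6 + 13.7/2.13 + 9.68/10.8 + 13.9/12.0 = 8.827 d.
q = Δh / Σ(b_i/K_i) = 9.57 / 8.827 = 1.084 m/day.
In each layer the seepage velocity is v_i = q/n_i, so the layer transit time is t_i = b_i·n_i / q:
  layer 1 (coarse sand): t_1 = 13.5 × 0.25 / 1.084 = 3.113 d
  layer 2 (fractured sandstone): t_2 = 13.7 × 0.13 / 1.084 = 1.643 d
  layer 3 (weathered basalt): t_3 = 9.68 × 0.11 / 1.084 = 0.9822 d
  layer 4 (medium sand): t_4 = 13.9 × 0.20 / 1.084 = 2.564 d
Total t = Σ t_i = 8.302 days.

8.30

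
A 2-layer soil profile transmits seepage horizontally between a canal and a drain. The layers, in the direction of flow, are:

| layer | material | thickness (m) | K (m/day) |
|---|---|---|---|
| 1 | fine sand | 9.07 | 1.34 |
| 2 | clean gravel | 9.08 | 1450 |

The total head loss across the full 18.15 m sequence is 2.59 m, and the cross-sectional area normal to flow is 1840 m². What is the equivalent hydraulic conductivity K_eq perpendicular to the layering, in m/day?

2.68

Flow is perpendicular to layering, so the layers act in series and the equivalent K is the thickness-weighted harmonic mean.
Total thickness L = 9.07 + 9.08 = 18.15 m.
Σ(b_i/K_i) = 9.07/1.34 + 9.08/1450 = 6.775 d.
K_eq = L / Σ(b_i/K_i) = 18.15 / 6.775 = 2.679 m/day.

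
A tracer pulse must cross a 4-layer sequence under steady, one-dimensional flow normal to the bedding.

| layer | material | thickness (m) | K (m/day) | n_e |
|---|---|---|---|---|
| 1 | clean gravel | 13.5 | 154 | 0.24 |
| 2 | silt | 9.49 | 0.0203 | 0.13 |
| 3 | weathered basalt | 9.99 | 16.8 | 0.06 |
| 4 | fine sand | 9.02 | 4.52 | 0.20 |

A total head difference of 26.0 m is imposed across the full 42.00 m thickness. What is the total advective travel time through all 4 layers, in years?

With flow normal to the layers, continuity requires the same specific discharge q through every layer.
Σ(b_i/K_i) = 13.5/154 + 9.49/0.0203 + 9.99/16.8 + 9.02/4.52 = 470.2 d.
q = Δh / Σ(b_i/K_i) = 26.0 / 470.2 = 0.05530 m/day.
In each layer the seepage velocity is v_i = q/n_i, so the layer transit time is t_i = b_i·n_i / q:
  layer 1 (clean gravel): t_1 = 13.5 × 0.24 / 0.05530 = 58.59 d
  layer 2 (silt): t_2 = 9.49 × 0.13 / 0.05530 = 22.31 d
  layer 3 (weathered basalt): t_3 = 9.99 × 0.06 / 0.05530 = 10.84 d
  layer 4 (fine sand): t_4 = 9.02 × 0.20 / 0.05530 = 32.62 d
Total t = Σ t_i = 124.4 days = 0.3405 years.

0.340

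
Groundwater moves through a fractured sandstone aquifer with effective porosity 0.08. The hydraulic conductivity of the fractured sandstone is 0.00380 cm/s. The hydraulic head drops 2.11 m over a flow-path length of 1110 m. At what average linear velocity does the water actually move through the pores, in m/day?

0.0780

Convert K: 0.00380 cm/s × 864 = 3.283 m/day.
Hydraulic gradient i = Δh / L = 2.11 / 1110 = 0.001901.
Darcy flux q = K · i = 3.283 × 0.001901 = 0.006241 m/day.
Seepage velocity v = q / n_e = 0.006241 / 0.08 = 0.07801 m/day.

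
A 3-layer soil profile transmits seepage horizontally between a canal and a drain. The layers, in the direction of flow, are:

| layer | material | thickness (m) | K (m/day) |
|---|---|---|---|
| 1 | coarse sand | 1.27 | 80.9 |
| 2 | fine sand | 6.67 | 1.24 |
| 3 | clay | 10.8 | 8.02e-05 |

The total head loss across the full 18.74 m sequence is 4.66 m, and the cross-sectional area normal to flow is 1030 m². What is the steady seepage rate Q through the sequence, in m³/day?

0.0356

Flow is perpendicular to layering, so the layers act in series and the equivalent K is the thickness-weighted harmonic mean.
Total thickness L = 1.27 + 6.67 + 10.8 = 18.74 m.
Σ(b_i/K_i) = 1.27/80.9 + 6.67/1.24 + 10.8/8.02e-05 = 1.347e+05 d.
K_eq = L / Σ(b_i/K_i) = 18.74 / 1.347e+05 = 0.0001392 m/day.
Q = K_eq · A · (Δh/L) = 0.0001392 × 1030 × (4.66/18.74) = 0.03564 m³/day.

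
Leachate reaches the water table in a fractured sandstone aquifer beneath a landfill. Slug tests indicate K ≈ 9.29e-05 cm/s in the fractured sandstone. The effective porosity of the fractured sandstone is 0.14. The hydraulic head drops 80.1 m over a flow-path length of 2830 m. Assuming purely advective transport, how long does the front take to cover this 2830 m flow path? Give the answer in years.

Convert K: 9.29e-05 cm/s × 864 = 0.08027 m/day.
Hydraulic gradient i = Δh / L = 80.1 / 2830 = 0.02830.
Darcy flux q = K · i = 0.08027 × 0.02830 = 0.002272 m/day.
Seepage velocity v = q / n_e = 0.002272 / 0.14 = 0.01623 m/day.
Travel time t = L / v = 2830 / 0.01623 = 1.744e+05 days = 477.5 years.

477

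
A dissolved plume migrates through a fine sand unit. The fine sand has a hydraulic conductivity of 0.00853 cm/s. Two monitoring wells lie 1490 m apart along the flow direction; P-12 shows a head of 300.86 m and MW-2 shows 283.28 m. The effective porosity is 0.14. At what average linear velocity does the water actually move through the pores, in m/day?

0.621

Convert K: 0.00853 cm/s × 864 = 7.370 m/day.
Hydraulic gradient i = (300.86 − 283.28) / 1490 = 17.58 / 1490 = 0.01180.
Darcy flux q = K · i = 7.370 × 0.01180 = 0.08696 m/day.
Seepage velocity v = q / n_e = 0.08696 / 0.14 = 0.6211 m/day.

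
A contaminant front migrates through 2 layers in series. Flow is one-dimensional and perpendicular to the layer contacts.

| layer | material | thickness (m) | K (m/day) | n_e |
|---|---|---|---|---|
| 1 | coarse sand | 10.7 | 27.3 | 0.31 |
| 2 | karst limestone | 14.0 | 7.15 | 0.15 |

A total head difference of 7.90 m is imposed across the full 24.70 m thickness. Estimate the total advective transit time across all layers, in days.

With flow normal to the layers, continuity requires the same specific discharge q through every layer.
Σ(b_i/K_i) = 10.7/27.3 + 14.0/7.15 = 2.350 d.
q = Δh / Σ(b_i/K_i) = 7.90 / 2.350 = 3.362 m/day.
In each layer the seepage velocity is v_i = q/n_i, so the layer transit time is t_i = b_i·n_i / q:
  layer 1 (coarse sand): t_1 = 10.7 × 0.31 / 3.362 = 0.9867 d
  layer 2 (karst limestone): t_2 = 14.0 × 0.15 / 3.362 = 0.6247 d
Total t = Σ t_i = 1.611 days.

1.61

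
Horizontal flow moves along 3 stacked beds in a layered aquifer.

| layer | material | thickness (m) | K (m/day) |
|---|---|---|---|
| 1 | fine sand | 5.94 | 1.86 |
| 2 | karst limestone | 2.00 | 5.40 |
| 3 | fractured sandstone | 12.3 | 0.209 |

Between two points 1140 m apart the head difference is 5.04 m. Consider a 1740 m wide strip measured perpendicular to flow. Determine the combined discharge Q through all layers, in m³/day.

Flow is parallel to layering, so each bed carries its own Darcy discharge and the transmissivities add.
Σ(K_i·b_i) = 1.86×5.94 + 5.40×2.00 + 0.209×12.3 = 24.42 m²/day.
Hydraulic gradient i = Δh / L = 5.04 / 1140 = 0.004421.
Q = Σ(K_i·b_i) · W · i = 24.42 × 1740 × 0.004421 = 187.8 m³/day.

188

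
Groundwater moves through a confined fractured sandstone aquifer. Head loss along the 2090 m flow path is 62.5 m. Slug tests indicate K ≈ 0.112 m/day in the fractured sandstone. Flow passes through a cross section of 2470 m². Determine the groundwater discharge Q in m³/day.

Hydraulic gradient i = Δh / L = 62.5 / 2090 = 0.02990.
Darcy's law: Q = K · A · i = 0.1120 × 2470 × 0.02990 = 8.273 m³/day.

8.27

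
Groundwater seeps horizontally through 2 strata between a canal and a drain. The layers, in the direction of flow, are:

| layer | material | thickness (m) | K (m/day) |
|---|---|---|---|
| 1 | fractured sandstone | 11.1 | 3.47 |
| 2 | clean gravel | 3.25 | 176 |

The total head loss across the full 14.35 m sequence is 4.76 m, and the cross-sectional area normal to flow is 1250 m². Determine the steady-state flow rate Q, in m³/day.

1850

Flow is perpendicular to layering, so the layers act in series and the equivalent K is the thickness-weighted harmonic mean.
Total thickness L = 11.1 + 3.25 = 14.35 m.
Σ(b_i/K_i) = 11.1/3.47 + 3.25/176 = 3.217 d.
K_eq = L / Σ(b_i/K_i) = 14.35 / 3.217 = 4.460 m/day.
Q = K_eq · A · (Δh/L) = 4.460 × 1250 × (4.76/14.35) = 1849 m³/day.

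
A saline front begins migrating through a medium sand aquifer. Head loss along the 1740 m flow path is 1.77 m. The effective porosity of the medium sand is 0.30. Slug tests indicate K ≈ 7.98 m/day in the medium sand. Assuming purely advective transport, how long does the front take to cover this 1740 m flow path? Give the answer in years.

176

Hydraulic gradient i = Δh / L = 1.77 / 1740 = 0.001017.
Darcy flux q = K · i = 7.980 × 0.001017 = 0.008118 m/day.
Seepage velocity v = q / n_e = 0.008118 / 0.30 = 0.02706 m/day.
Travel time t = L / v = 1740 / 0.02706 = 64305 days = 176.1 years.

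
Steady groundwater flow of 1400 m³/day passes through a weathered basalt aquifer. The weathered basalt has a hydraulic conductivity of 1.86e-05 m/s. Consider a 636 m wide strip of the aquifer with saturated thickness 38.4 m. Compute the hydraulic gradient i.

0.0357

Convert K: 1.86e-05 m/s × 86400 = 1.607 m/day.
Cross-sectional area A = 636 × 38.4 = 24422 m².
From Q = K·A·i, i = Q / (K·A) = 1400 / (1.607 × 24422) = 0.03567.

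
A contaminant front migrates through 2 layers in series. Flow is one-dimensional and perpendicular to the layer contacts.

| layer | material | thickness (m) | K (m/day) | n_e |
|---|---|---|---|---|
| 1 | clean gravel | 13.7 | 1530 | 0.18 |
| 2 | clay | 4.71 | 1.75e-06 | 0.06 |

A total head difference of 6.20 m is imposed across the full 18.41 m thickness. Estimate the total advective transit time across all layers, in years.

3270

With flow normal to the layers, continuity requires the same specific discharge q through every layer.
Σ(b_i/K_i) = 13.7/1530 + 4.71/1.75e-06 = 2.691e+06 d.
q = Δh / Σ(b_i/K_i) = 6.20 / 2.691e+06 = 2.304e-06 m/day.
In each layer the seepage velocity is v_i = q/n_i, so the layer transit time is t_i = b_i·n_i / q:
  layer 1 (clean gravel): t_1 = 13.7 × 0.18 / 2.304e-06 = 1.070e+06 d
  layer 2 (clay): t_2 = 4.71 × 0.06 / 2.304e-06 = 1.227e+05 d
Total t = Σ t_i = 1.193e+06 days = 3267 years.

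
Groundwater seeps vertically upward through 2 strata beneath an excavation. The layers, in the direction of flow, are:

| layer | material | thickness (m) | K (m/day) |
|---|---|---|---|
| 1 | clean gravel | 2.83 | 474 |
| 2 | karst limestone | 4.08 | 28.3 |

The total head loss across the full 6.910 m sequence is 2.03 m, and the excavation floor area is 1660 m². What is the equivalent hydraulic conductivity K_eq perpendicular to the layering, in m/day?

46.0

Flow is perpendicular to layering, so the layers act in series and the equivalent K is the thickness-weighted harmonic mean.
Total thickness L = 2.83 + 4.08 = 6.910 m.
Σ(b_i/K_i) = 2.83/474 + 4.08/28.3 = 0.1501 d.
K_eq = L / Σ(b_i/K_i) = 6.910 / 0.1501 = 46.02 m/day.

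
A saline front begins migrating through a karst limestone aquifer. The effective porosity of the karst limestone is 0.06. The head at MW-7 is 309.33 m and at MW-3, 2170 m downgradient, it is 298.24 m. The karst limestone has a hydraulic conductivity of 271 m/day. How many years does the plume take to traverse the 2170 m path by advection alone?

Hydraulic gradient i = (309.33 − 298.24) / 2170 = 11.09 / 2170 = 0.005111.
Darcy flux q = K · i = 271.0 × 0.005111 = 1.385 m/day.
Seepage velocity v = q / n_e = 1.385 / 0.06 = 23.08 m/day.
Travel time t = L / v = 2170 / 23.08 = 94.01 days = 0.2574 years.

0.257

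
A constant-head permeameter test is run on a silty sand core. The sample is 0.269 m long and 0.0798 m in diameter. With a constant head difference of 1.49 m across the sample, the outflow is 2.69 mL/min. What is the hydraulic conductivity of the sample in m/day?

Cross-sectional area A = π·(d/2)² = π × (0.0798/2)² = 0.005001 m².
Convert discharge: 2.69 mL/min = 4.483e-08 m³/s.
Darcy's law rearranged: K = Q·L / (A·Δh) = 4.483e-08 × 0.269 / (0.005001 × 1.49) = 1.618e-06 m/s = 0.1398 m/day.

0.140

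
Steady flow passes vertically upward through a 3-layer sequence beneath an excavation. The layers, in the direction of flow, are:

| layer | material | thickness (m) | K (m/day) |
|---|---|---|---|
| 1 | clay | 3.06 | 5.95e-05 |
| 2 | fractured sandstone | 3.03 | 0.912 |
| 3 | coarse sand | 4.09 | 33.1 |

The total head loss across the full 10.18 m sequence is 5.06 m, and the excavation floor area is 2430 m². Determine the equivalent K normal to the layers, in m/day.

0.000198

Flow is perpendicular to layering, so the layers act in series and the equivalent K is the thickness-weighted harmonic mean.
Total thickness L = 3.06 + 3.03 + 4.09 = 10.18 m.
Σ(b_i/K_i) = 3.06/5.95e-05 + 3.03/0.912 + 4.09/33.1 = 51432 d.
K_eq = L / Σ(b_i/K_i) = 10.18 / 51432 = 0.0001979 m/day.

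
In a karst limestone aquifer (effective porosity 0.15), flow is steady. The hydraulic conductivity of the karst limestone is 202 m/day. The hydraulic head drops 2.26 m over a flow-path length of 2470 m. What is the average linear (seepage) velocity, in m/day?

Hydraulic gradient i = Δh / L = 2.26 / 2470 = 0.0009150.
Darcy flux q = K · i = 202.0 × 0.0009150 = 0.1848 m/day.
Seepage velocity v = q / n_e = 0.1848 / 0.15 = 1.232 m/day.

1.23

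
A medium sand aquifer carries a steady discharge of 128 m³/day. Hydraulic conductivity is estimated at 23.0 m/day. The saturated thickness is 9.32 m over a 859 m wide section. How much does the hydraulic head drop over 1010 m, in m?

Cross-sectional area A = 859 × 9.32 = 8006 m².
From Q = K·A·i, i = Q / (K·A) = 128 / (23.00 × 8006) = 0.0006951.
Head loss Δh = i · L = 0.0006951 × 1010 = 0.7021 m.

0.702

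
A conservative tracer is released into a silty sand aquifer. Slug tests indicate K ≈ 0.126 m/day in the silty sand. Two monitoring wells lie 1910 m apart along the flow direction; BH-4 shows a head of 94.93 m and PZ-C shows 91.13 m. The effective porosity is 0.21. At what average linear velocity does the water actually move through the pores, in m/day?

0.00119

Hydraulic gradient i = (94.93 − 91.13) / 1910 = 3.8 / 1910 = 0.001990.
Darcy flux q = K · i = 0.1260 × 0.001990 = 0.0002507 m/day.
Seepage velocity v = q / n_e = 0.0002507 / 0.21 = 0.001194 m/day.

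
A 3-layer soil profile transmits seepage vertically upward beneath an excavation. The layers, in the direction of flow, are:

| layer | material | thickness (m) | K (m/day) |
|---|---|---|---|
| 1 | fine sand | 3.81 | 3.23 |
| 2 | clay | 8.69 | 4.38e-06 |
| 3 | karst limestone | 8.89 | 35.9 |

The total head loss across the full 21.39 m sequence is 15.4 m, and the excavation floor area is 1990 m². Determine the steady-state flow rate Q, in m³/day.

0.0154

Flow is perpendicular to layering, so the layers act in series and the equivalent K is the thickness-weighted harmonic mean.
Total thickness L = 3.81 + 8.69 + 8.89 = 21.39 m.
Σ(b_i/K_i) = 3.81/3.23 + 8.69/4.38e-06 + 8.89/35.9 = 1.984e+06 d.
K_eq = L / Σ(b_i/K_i) = 21.39 / 1.984e+06 = 1.078e-05 m/day.
Q = K_eq · A · (Δh/L) = 1.078e-05 × 1990 × (15.4/21.39) = 0.01545 m³/day.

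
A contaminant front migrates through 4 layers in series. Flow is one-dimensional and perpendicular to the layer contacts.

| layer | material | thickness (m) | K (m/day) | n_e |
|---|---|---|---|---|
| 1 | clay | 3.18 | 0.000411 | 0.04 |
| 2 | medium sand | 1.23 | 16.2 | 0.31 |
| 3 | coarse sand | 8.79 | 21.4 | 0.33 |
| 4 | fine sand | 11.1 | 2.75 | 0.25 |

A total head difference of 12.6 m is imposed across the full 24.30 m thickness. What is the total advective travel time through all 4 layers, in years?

10.4

With flow normal to the layers, continuity requires the same specific discharge q through every layer.
Σ(b_i/K_i) = 3.18/0.000411 + 1.23/16.2 + 8.79/21.4 + 11.1/2.75 = 7742 d.
q = Δh / Σ(b_i/K_i) = 12.6 / 7742 = 0.001628 m/day.
In each layer the seepage velocity is v_i = q/n_i, so the layer transit time is t_i = b_i·n_i / q:
  layer 1 (clay): t_1 = 3.18 × 0.04 / 0.001628 = 78.15 d
  layer 2 (medium sand): t_2 = 1.23 × 0.31 / 0.001628 = 234.3 d
  layer 3 (coarse sand): t_3 = 8.79 × 0.33 / 0.001628 = 1782 d
  layer 4 (fine sand): t_4 = 11.1 × 0.25 / 0.001628 = 1705 d
Total t = Σ t_i = 3800 days = 10.40 years.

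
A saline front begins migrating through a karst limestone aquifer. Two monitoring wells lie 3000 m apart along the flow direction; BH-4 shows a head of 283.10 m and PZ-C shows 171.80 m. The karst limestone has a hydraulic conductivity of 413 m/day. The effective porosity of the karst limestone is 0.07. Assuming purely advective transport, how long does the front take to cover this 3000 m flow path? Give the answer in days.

13.7

Hydraulic gradient i = (283.10 − 171.80) / 3000 = 111.3 / 3000 = 0.03710.
Darcy flux q = K · i = 413.0 × 0.03710 = 15.32 m/day.
Seepage velocity v = q / n_e = 15.32 / 0.07 = 218.9 m/day.
Travel time t = L / v = 3000 / 218.9 = 13.71 days.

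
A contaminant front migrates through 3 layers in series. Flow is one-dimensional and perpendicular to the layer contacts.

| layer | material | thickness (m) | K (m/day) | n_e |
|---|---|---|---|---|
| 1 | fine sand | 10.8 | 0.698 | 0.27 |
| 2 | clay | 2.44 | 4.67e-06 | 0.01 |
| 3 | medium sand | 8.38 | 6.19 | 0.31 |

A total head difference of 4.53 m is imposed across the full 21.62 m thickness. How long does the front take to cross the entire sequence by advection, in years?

1750

With flow normal to the layers, continuity requires the same specific discharge q through every layer.
Σ(b_i/K_i) = 10.8/0.698 + 2.44/4.67e-06 + 8.38/6.19 = 5.225e+05 d.
q = Δh / Σ(b_i/K_i) = 4.53 / 5.225e+05 = 8.670e-06 m/day.
In each layer the seepage velocity is v_i = q/n_i, so the layer transit time is t_i = b_i·n_i / q:
  layer 1 (fine sand): t_1 = 10.8 × 0.27 / 8.670e-06 = 3.363e+05 d
  layer 2 (clay): t_2 = 2.44 × 0.01 / 8.670e-06 = 2814 d
  layer 3 (medium sand): t_3 = 8.38 × 0.31 / 8.670e-06 = 2.996e+05 d
Total t = Σ t_i = 6.388e+05 days = 1749 years.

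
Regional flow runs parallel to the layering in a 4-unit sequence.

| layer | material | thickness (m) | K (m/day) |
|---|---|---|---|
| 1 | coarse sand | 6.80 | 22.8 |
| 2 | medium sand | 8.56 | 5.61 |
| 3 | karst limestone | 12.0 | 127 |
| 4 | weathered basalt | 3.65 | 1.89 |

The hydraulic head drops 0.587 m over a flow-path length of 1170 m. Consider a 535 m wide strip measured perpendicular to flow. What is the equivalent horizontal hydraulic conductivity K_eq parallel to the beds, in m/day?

55.9

Flow is parallel to layering, so each bed carries its own Darcy discharge and the transmissivities add.
Σ(K_i·b_i) = 22.8×6.80 + 5.61×8.56 + 127×12.0 + 1.89×3.65 = 1734 m²/day.
Total thickness b = 31.01 m, so K_eq = Σ(K_i·b_i)/b = 55.92 m/day.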